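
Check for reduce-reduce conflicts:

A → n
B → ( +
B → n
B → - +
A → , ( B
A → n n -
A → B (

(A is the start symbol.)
Yes — I6: [A → n .] vs [B → n .]

Augment with A' → A and build the canonical LR(0) collection (I0 = CLOSURE({[A' → . A]}), then GOTO on every symbol after a dot until no new states appear). It has 15 states:
  I0: { [A → . , ( B], [A → . B (], [A → . n n -], [A → . n], [A' → . A], [B → . ( +], [B → . - +], [B → . n] }  — shift
  I1: { [B → ( . +] }  — shift
  I2: { [A → , . ( B] }  — shift
  I3: { [B → - . +] }  — shift
  I4: { [A' → A .] }  — accept
  I5: { [A → B . (] }  — shift
  I6: { [A → n . n -], [A → n .], [B → n .] }  — shift, 2 reduces
  I7: { [A → n n . -] }  — shift
  I8: { [A → n n - .] }  — reduce
  I9: { [A → B ( .] }  — reduce
  I10: { [B → - + .] }  — reduce
  I11: { [A → , ( . B], [B → . ( +], [B → . - +], [B → . n] }  — shift
  I12: { [A → , ( B .] }  — reduce
  I13: { [B → n .] }  — reduce
  I14: { [B → ( + .] }  — reduce

I6 contains complete items [A → n .], [B → n .] — reduce-reduce conflict.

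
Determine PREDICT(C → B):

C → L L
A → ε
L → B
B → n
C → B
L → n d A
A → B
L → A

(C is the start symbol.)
{ 'n' }

PREDICT(C → B) = (FIRST(RHS) \ {ε}) ∪ (FOLLOW(C) if ε ∈ FIRST(RHS), i.e. RHS ⇒* ε)
FIRST(B) = { 'n' }
FIRST(B) = { 'n' }
ε ∉ FIRST(B), so FOLLOW(C) is not added.
PREDICT(C → B) = { 'n' }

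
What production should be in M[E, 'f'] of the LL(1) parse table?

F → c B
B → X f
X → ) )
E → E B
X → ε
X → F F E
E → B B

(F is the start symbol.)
E → E B, E → B B

To find M[E, 'f'], we find productions for E where 'f' is in the predict set (PREDICT(N → α) = (FIRST(α) \ {ε}) ∪ (FOLLOW(N) if α ⇒* ε)).

Relevant sets:
  FIRST(E) = { ')', 'c', 'f' }
  FIRST(B) = { ')', 'c', 'f' }

E → E B: PREDICT = { ')', 'c', 'f' }
  'f' is in predict set, so this production goes in M[E, 'f']
E → B B: PREDICT = { ')', 'c', 'f' }
  'f' is in predict set, so this production goes in M[E, 'f']

M[E, 'f'] = E → E B, E → B B  (a multiply-defined cell — the grammar is not LL(1))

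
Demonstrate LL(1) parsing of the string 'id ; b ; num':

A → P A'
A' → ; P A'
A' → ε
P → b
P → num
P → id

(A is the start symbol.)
Stack is shown with the top on the left.

Stack     Input           Action
--------------------------------
A $       id ; b ; num $  output A → P A'
P A' $    id ; b ; num $  output P → id
id A' $   id ; b ; num $  match 'id'
A' $      ; b ; num $     output A' → ; P A'
; P A' $  ; b ; num $     match ';'
P A' $    b ; num $       output P → b
b A' $    b ; num $       match 'b'
A' $      ; num $         output A' → ; P A'
; P A' $  ; num $         match ';'
P A' $    num $           output P → num
num A' $  num $           match 'num'
A' $      $               output A' → ε
$         $               accept

The string is accepted.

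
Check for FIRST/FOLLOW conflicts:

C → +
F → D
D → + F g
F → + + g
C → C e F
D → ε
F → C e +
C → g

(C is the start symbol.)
Nullable non-terminals: D, F.
FIRST sets used below: FIRST(D) = { '+', ε }, FIRST(C) = { '+', 'g' }

D: nullable alternative(s) D → ε; FOLLOW(D) = { $, 'e', 'g' }
  D → + F g: FIRST \ {ε} = { '+' } — disjoint from FOLLOW(D)
  D → ε: FIRST \ {ε} = { } — this is the only nullable alternative, skip

F: nullable alternative(s) F → D; FOLLOW(F) = { $, 'e', 'g' }
  F → D: FIRST \ {ε} = { '+' } — this is the only nullable alternative, skip
  F → + + g: FIRST \ {ε} = { '+' } — disjoint from FOLLOW(F)
  F → C e +: FIRST \ {ε} = { '+', 'g' } — overlaps FOLLOW(F) on { 'g' }: CONFLICT

C has no nullable alternative, so no FIRST/FOLLOW check is needed there.

So the grammar has 1 FIRST/FOLLOW conflict (marked CONFLICT above).

Answer: Yes. F → C e '+' with FOLLOW(F) on { 'g' }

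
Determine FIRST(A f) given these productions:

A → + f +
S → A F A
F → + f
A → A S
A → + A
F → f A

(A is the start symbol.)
{ '+' }

FIRST sets of the non-terminals involved (from the grammar, by fixed-point iteration):
  FIRST(A) = { '+' }

To compute FIRST(A f), process the symbols left to right:
Symbol A is a non-terminal. Add FIRST(A) \ {ε} = { '+' }
A is not nullable (ε ∉ FIRST(A)), so stop here.
FIRST(A f) = { '+' }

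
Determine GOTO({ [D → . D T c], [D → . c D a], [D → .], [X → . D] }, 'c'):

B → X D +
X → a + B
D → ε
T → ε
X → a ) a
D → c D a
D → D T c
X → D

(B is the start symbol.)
{ [D → . D T c], [D → . c D a], [D → .], [D → c . D a] }

GOTO(I, 'c') = CLOSURE({ [A → αX.β] : [A → α.Xβ] ∈ I, X = 'c' })

Items with dot before 'c', with the dot advanced:
  [D → . c D a] → [D → c . D a]
Closure of the advanced items:
  [D → c . D a] has the dot before D: add [D → .], [D → . c D a], [D → . D T c]

GOTO = { [D → . D T c], [D → . c D a], [D → .], [D → c . D a] }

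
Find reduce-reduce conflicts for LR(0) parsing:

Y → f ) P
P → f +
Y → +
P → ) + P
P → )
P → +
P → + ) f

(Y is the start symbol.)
No reduce-reduce conflicts

Augment with Y' → Y and build the canonical LR(0) collection (I0 = CLOSURE({[Y' → . Y]}), then GOTO on every symbol after a dot until no new states appear). It has 14 states:
  I0: { [Y → . +], [Y → . f ) P], [Y' → . Y] }  — shift
  I1: { [Y → + .] }  — reduce
  I2: { [Y' → Y .] }  — accept
  I3: { [Y → f . ) P] }  — shift
  I4: { [P → . ) + P], [P → . )], [P → . + ) f], [P → . +], [P → . f +], [Y → f ) . P] }  — shift
  I5: { [P → ) . + P], [P → ) .] }  — shift, reduce
  I6: { [P → + . ) f], [P → + .] }  — shift, reduce
  I7: { [Y → f ) P .] }  — reduce
  I8: { [P → f . +] }  — shift
  I9: { [P → f + .] }  — reduce
  I10: { [P → + ) . f] }  — shift
  I11: { [P → + ) f .] }  — reduce
  I12: { [P → ) + . P], [P → . ) + P], [P → . )], [P → . + ) f], [P → . +], [P → . f +] }  — shift
  I13: { [P → ) + P .] }  — reduce

No state contains more than one complete item.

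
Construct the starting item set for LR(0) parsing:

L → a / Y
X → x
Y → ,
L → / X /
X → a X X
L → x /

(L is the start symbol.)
First, augment the grammar with L' → L
I₀ = CLOSURE({ [L' → . L] }):
  [L' → . L] has the dot before L: add [L → . a / Y], [L → . / X /], [L → . x /]
No further items can be added.

I₀ = { [L → . / X /], [L → . a / Y], [L → . x /], [L' → . L] }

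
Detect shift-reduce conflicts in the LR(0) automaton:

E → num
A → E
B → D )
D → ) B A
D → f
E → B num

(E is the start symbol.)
No shift-reduce conflicts

A shift-reduce conflict occurs when an LR(0) state has both:
  - a complete (reduce) item [A → α .] (dot at the end), and
  - a shift item [B → β . c γ] (dot before a terminal).

Augment with E' → E and build the canonical LR(0) collection (I0 = CLOSURE({[E' → . E]}), then GOTO on every symbol after a dot until no new states appear). It has 12 states:
  I0: { [B → . D )], [D → . ) B A], [D → . f], [E → . B num], [E → . num], [E' → . E] }  — shift
  I1: { [B → . D )], [D → ) . B A], [D → . ) B A], [D → . f] }  — shift
  I2: { [E → B . num] }  — shift
  I3: { [B → D . )] }  — shift
  I4: { [E' → E .] }  — accept
  I5: { [D → f .] }  — reduce
  I6: { [E → num .] }  — reduce
  I7: { [B → D ) .] }  — reduce
  I8: { [E → B num .] }  — reduce
  I9: { [A → . E], [B → . D )], [D → ) B . A], [D → . ) B A], [D → . f], [E → . B num], [E → . num] }  — shift
  I10: { [D → ) B A .] }  — reduce
  I11: { [A → E .] }  — reduce

No state contains both a complete item and a shift item.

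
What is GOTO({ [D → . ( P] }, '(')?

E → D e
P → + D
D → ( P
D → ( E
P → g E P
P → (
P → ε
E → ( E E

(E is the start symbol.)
GOTO(I, '(') = CLOSURE({ [A → αX.β] : [A → α.Xβ] ∈ I, X = '(' })

Items with dot before '(', with the dot advanced:
  [D → . ( P] → [D → ( . P]
Closure of the advanced items:
  [D → ( . P] has the dot before P: add [P → . + D], [P → . g E P], [P → . (], [P → .]

GOTO = { [D → ( . P], [P → . (], [P → . + D], [P → . g E P], [P → .] }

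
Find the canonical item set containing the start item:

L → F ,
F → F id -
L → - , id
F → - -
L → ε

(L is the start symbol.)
{ [F → . - -], [F → . F id -], [L → . - , id], [L → . F ,], [L → .], [L' → . L] }

First, augment the grammar with L' → L
I₀ = CLOSURE({ [L' → . L] }):
  [L' → . L] has the dot before L: add [L → . F ,], [L → . - , id], [L → .]
  [L → . F ,] has the dot before F: add [F → . F id -], [F → . - -]
No further items can be added.

I₀ = { [F → . - -], [F → . F id -], [L → . - , id], [L → . F ,], [L → .], [L' → . L] }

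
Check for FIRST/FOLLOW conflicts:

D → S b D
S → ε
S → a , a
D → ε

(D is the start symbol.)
No FIRST/FOLLOW conflicts.

Nullable non-terminals: D, S.
FIRST sets used below: FIRST(S) = { 'a', ε }

D: nullable alternative(s) D → ε; FOLLOW(D) = { $ }
  D → S b D: FIRST \ {ε} = { 'a', 'b' } — disjoint from FOLLOW(D)
  D → ε: FIRST \ {ε} = { } — this is the only nullable alternative, skip

S: nullable alternative(s) S → ε; FOLLOW(S) = { 'b' }
  S → ε: FIRST \ {ε} = { } — this is the only nullable alternative, skip
  S → a , a: FIRST \ {ε} = { 'a' } — disjoint from FOLLOW(S)

No FIRST/FOLLOW conflicts found.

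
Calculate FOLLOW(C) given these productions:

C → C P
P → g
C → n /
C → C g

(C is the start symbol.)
{ $, 'g' }

To compute FOLLOW(C), find every occurrence of C on a right-hand side N → α C β: add FIRST(β) \ {ε}, and if β is empty or nullable also add FOLLOW(N). Iterate to a fixed point.

C is the start symbol, so $ ∈ FOLLOW(C).
In C → C P: C is followed by P, add FIRST(P) \ {ε} = { 'g' }
In C → C g: C is followed by g, add FIRST(g) \ {ε} = { 'g' }

Taking the union: FOLLOW(C) = { $, 'g' }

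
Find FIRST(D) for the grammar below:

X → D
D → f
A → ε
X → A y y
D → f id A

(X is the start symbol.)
{ 'f' }

From D → f:
  - f is a terminal: add 'f' and stop
From D → f id A:
  - f is a terminal: add 'f' and stop

Collecting: FIRST(D) = { 'f' }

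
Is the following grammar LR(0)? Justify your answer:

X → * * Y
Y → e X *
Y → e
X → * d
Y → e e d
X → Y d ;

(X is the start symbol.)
Augment with X' → X and build the canonical LR(0) collection (I0 = CLOSURE({[X' → . X]}), then GOTO on every symbol after a dot until no new states appear). It has 14 states:
  I0: { [X → . * * Y], [X → . * d], [X → . Y d ;], [X' → . X], [Y → . e X *], [Y → . e e d], [Y → . e] }  — shift
  I1: { [X → * . * Y], [X → * . d] }  — shift
  I2: { [X' → X .] }  — accept
  I3: { [X → Y . d ;] }  — shift
  I4: { [X → . * * Y], [X → . * d], [X → . Y d ;], [Y → . e X *], [Y → . e e d], [Y → . e], [Y → e . X *], [Y → e . e d], [Y → e .] }  — shift, reduce
  I5: { [Y → e X . *] }  — shift
  I6: { [X → . * * Y], [X → . * d], [X → . Y d ;], [Y → . e X *], [Y → . e e d], [Y → . e], [Y → e . X *], [Y → e . e d], [Y → e .], [Y → e e . d] }  — shift, reduce
  I7: { [Y → e e d .] }  — reduce
  I8: { [Y → e X * .] }  — reduce
  I9: { [X → Y d . ;] }  — shift
  I10: { [X → Y d ; .] }  — reduce
  I11: { [X → * * . Y], [Y → . e X *], [Y → . e e d], [Y → . e] }  — shift
  I12: { [X → * d .] }  — reduce
  I13: { [X → * * Y .] }  — reduce

Conflict in state I4:
  Shift-reduce conflict between [Y → e .] and [X → . * * Y]
So the grammar is NOT LR(0).

Answer: No. Shift-reduce conflict between [Y → e .] and [X → . * * Y]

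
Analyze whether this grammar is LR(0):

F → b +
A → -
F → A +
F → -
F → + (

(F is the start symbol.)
Augment with F' → F and build the canonical LR(0) collection (I0 = CLOSURE({[F' → . F]}), then GOTO on every symbol after a dot until no new states appear). It has 9 states:
  I0: { [A → . -], [F → . + (], [F → . -], [F → . A +], [F → . b +], [F' → . F] }  — shift
  I1: { [F → + . (] }  — shift
  I2: { [A → - .], [F → - .] }  — 2 reduces
  I3: { [F → A . +] }  — shift
  I4: { [F' → F .] }  — accept
  I5: { [F → b . +] }  — shift
  I6: { [F → b + .] }  — reduce
  I7: { [F → A + .] }  — reduce
  I8: { [F → + ( .] }  — reduce

Conflict in state I2:
  Reduce-reduce conflict: [A → - .] and [F → - .]
So the grammar is NOT LR(0).

Answer: No. Reduce-reduce conflict: [A → - .] and [F → - .]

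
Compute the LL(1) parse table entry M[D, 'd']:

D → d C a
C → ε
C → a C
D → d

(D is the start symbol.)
To find M[D, 'd'], we find productions for D where 'd' is in the predict set (PREDICT(N → α) = (FIRST(α) \ {ε}) ∪ (FOLLOW(N) if α ⇒* ε)).

D → d C a: PREDICT = { 'd' }
  'd' is in predict set, so this production goes in M[D, 'd']
D → d: PREDICT = { 'd' }
  'd' is in predict set, so this production goes in M[D, 'd']

M[D, 'd'] = D → d C a, D → d  (a multiply-defined cell — the grammar is not LL(1))

Answer: D → d C a, D → d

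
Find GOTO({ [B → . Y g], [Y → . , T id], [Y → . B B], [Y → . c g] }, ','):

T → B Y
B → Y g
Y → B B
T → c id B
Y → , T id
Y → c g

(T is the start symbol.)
GOTO(I, ',') = CLOSURE({ [A → αX.β] : [A → α.Xβ] ∈ I, X = ',' })

Items with dot before ',', with the dot advanced:
  [Y → . , T id] → [Y → , . T id]
Closure of the advanced items:
  [Y → , . T id] has the dot before T: add [T → . B Y], [T → . c id B]
  [T → . B Y] has the dot before B: add [B → . Y g]
  [B → . Y g] has the dot before Y: add [Y → . B B], [Y → . , T id], [Y → . c g]

GOTO = { [B → . Y g], [T → . B Y], [T → . c id B], [Y → , . T id], [Y → . , T id], [Y → . B B], [Y → . c g] }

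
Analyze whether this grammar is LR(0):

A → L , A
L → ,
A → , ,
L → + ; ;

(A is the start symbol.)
Augment with A' → A and build the canonical LR(0) collection (I0 = CLOSURE({[A' → . A]}), then GOTO on every symbol after a dot until no new states appear). It has 10 states:
  I0: { [A → . , ,], [A → . L , A], [A' → . A], [L → . + ; ;], [L → . ,] }  — shift
  I1: { [L → + . ; ;] }  — shift
  I2: { [A → , . ,], [L → , .] }  — shift, reduce
  I3: { [A' → A .] }  — accept
  I4: { [A → L . , A] }  — shift
  I5: { [A → . , ,], [A → . L , A], [A → L , . A], [L → . + ; ;], [L → . ,] }  — shift
  I6: { [A → L , A .] }  — reduce
  I7: { [A → , , .] }  — reduce
  I8: { [L → + ; . ;] }  — shift
  I9: { [L → + ; ; .] }  — reduce

Conflict in state I2:
  Shift-reduce conflict between [L → , .] and [A → , . ,]
So the grammar is NOT LR(0).

Answer: No. Shift-reduce conflict between [L → , .] and [A → , . ,]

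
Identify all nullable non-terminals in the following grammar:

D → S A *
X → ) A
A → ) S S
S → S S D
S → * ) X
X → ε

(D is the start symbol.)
{ 'X' }

A non-terminal is nullable if it can derive ε (the empty string): either it has an ε-production, or it has a production whose right-hand side consists entirely of nullable non-terminals.

ε-productions: X → ε
So X is immediately nullable.
No further non-terminal can be added: every production for the remaining non-terminals contains a terminal or a non-nullable non-terminal.
Nullable = { 'X' }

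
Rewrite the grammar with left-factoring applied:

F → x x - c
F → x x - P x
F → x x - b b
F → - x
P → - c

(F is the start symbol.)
Left-factoring transforms A → αβ₁ | αβ₂ into A → αA' and A' → β₁ | β₂
(α is the longest common prefix among the alternatives). Repeat until
no nonterminal has two alternatives with a common prefix.

Round 1: F has alternatives sharing prefix 'x x -'. Introduce F': F → x x - F'
  Add: F' → c
  Add: F' → P x
  Add: F' → b b

No remaining common prefixes — done.

Resulting grammar:
F → x x - F'
F' → c
F' → P x
F' → b b
F → - x
P → - c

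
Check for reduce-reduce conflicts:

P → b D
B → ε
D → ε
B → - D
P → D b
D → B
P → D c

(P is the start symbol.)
Yes — I0: [B → .] vs [D → .]; I1: [B → .] vs [D → .]; I5: [B → .] vs [D → .]

Augment with P' → P and build the canonical LR(0) collection (I0 = CLOSURE({[P' → . P]}), then GOTO on every symbol after a dot until no new states appear). It has 10 states:
  I0: { [B → . - D], [B → .], [D → . B], [D → .], [P → . D b], [P → . D c], [P → . b D], [P' → . P] }  — shift, 2 reduces
  I1: { [B → - . D], [B → . - D], [B → .], [D → . B], [D → .] }  — shift, 2 reduces
  I2: { [D → B .] }  — reduce
  I3: { [P → D . b], [P → D . c] }  — shift
  I4: { [P' → P .] }  — accept
  I5: { [B → . - D], [B → .], [D → . B], [D → .], [P → b . D] }  — shift, 2 reduces
  I6: { [P → b D .] }  — reduce
  I7: { [P → D b .] }  — reduce
  I8: { [P → D c .] }  — reduce
  I9: { [B → - D .] }  — reduce

I0 contains complete items [B → .], [D → .] — reduce-reduce conflict.
I1 contains complete items [B → .], [D → .] — reduce-reduce conflict.
I5 contains complete items [B → .], [D → .] — reduce-reduce conflict.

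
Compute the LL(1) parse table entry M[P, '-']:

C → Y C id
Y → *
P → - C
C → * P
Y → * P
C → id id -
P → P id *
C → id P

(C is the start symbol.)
To find M[P, '-'], we find productions for P where '-' is in the predict set (PREDICT(N → α) = (FIRST(α) \ {ε}) ∪ (FOLLOW(N) if α ⇒* ε)).

Relevant sets:
  FIRST(P) = { '-' }

P → - C: PREDICT = { '-' }
  '-' is in predict set, so this production goes in M[P, '-']
P → P id *: PREDICT = { '-' }
  '-' is in predict set, so this production goes in M[P, '-']

M[P, '-'] = P → - C, P → P id *  (a multiply-defined cell — the grammar is not LL(1))

Answer: P → - C, P → P id *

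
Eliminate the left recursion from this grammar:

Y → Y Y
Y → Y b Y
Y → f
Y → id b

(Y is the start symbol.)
Y → f Y'
Y → id b Y'
Y' → Y Y'
Y' → b Y Y'
Y' → ε

Y is directly left-recursive. The standard transformation for
  A → A α₁ | ... | A α_m | β₁ | ... | β_n
is
  A  → β₁ A' | ... | β_n A'
  A' → α₁ A' | ... | α_m A' | ε

Y → f becomes Y → f Y'
Y → id b becomes Y → id b Y'
Y → Y Y becomes Y' → Y Y'
Y → Y b Y becomes Y' → b Y Y'
Add Y' → ε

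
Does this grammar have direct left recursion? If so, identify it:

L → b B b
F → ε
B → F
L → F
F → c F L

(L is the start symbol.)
No direct left recursion

L → b B b: starts with b
F → ε: starts with ε
B → F: starts with F
L → F: starts with F
F → c F L: starts with c

No direct left recursion found.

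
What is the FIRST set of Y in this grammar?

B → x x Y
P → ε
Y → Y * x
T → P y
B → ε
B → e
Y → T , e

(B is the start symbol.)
{ 'y' }

To compute FIRST(Y), examine every production with Y on the left-hand side, reading each right-hand side left to right until a non-nullable symbol is reached.

FIRST sets of the other non-terminals involved (by the same procedure, iterated to a fixed point):
  FIRST(T) = { 'y' }

From Y → Y * x:
  - Y is the symbol being defined: contributes nothing new
    Y is not nullable, so stop
From Y → T , e:
  - T is a non-terminal: add FIRST(T) \ {ε} = { 'y' }
    T is not nullable, so stop

Collecting: FIRST(Y) = { 'y' }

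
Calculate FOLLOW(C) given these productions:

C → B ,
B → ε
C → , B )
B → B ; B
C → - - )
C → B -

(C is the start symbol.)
To compute FOLLOW(C), find every occurrence of C on a right-hand side N → α C β: add FIRST(β) \ {ε}, and if β is empty or nullable also add FOLLOW(N). Iterate to a fixed point.

C is the start symbol, so $ ∈ FOLLOW(C).
C does not occur on any right-hand side.

Taking the union: FOLLOW(C) = { $ }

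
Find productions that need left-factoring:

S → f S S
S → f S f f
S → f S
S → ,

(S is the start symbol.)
Yes, S has productions with common prefix 'f S'

Left-factoring is needed when two productions for the same non-terminal
share a common prefix on the right-hand side.

Productions for S:
  S → f S S
  S → f S f f
  S → f S
  S → ,

Found common prefix 'f S' in productions for S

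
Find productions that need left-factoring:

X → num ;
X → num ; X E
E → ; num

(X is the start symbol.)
Left-factoring is needed when two productions for the same non-terminal
share a common prefix on the right-hand side.

Productions for X:
  X → num ;
  X → num ; X E

Found common prefix 'num ;' in productions for X

Answer: Yes, X has productions with common prefix 'num ;'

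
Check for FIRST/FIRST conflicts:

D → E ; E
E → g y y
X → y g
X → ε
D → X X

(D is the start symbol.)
No FIRST/FIRST conflicts.

FIRST sets of the non-terminals at (or reachable through a nullable prefix from) the front of some alternative:
  FIRST(E) = { 'g' }
  FIRST(X) = { 'y', ε }

Productions for D:
  D → E ; E: FIRST = { 'g' }
  D → X X: FIRST = { 'y', ε }
Productions for X:
  X → y g: FIRST = { 'y' }
  X → ε: FIRST = { ε }
E has only one production, so no FIRST/FIRST conflict is possible there.

All alternatives of each non-terminal have pairwise disjoint FIRST sets.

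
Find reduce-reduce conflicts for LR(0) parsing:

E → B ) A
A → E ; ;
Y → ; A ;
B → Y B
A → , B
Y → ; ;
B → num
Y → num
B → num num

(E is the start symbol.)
A reduce-reduce conflict occurs when an LR(0) state has two complete items [A → α .] and [B → β .] — both call for a reduction, and with no lookahead the parser cannot choose between them.

Augment with E' → E and build the canonical LR(0) collection (I0 = CLOSURE({[E' → . E]}), then GOTO on every symbol after a dot until no new states appear). It has 18 states:
  I0: { [B → . Y B], [B → . num num], [B → . num], [E → . B ) A], [E' → . E], [Y → . ; ;], [Y → . ; A ;], [Y → . num] }  — shift
  I1: { [A → . , B], [A → . E ; ;], [B → . Y B], [B → . num num], [B → . num], [E → . B ) A], [Y → . ; ;], [Y → . ; A ;], [Y → . num], [Y → ; . ;], [Y → ; . A ;] }  — shift
  I2: { [E → B . ) A] }  — shift
  I3: { [E' → E .] }  — accept
  I4: { [B → . Y B], [B → . num num], [B → . num], [B → Y . B], [Y → . ; ;], [Y → . ; A ;], [Y → . num] }  — shift
  I5: { [B → num . num], [B → num .], [Y → num .] }  — shift, 2 reduces
  I6: { [B → num num .] }  — reduce
  I7: { [B → Y B .] }  — reduce
  I8: { [A → . , B], [A → . E ; ;], [B → . Y B], [B → . num num], [B → . num], [E → . B ) A], [E → B ) . A], [Y → . ; ;], [Y → . ; A ;], [Y → . num] }  — shift
  I9: { [A → , . B], [B → . Y B], [B → . num num], [B → . num], [Y → . ; ;], [Y → . ; A ;], [Y → . num] }  — shift
  I10: { [E → B ) A .] }  — reduce
  I11: { [A → E . ; ;] }  — shift
  I12: { [A → E ; . ;] }  — shift
  I13: { [A → E ; ; .] }  — reduce
  I14: { [A → , B .] }  — reduce
  I15: { [A → . , B], [A → . E ; ;], [B → . Y B], [B → . num num], [B → . num], [E → . B ) A], [Y → . ; ;], [Y → . ; A ;], [Y → . num], [Y → ; . ;], [Y → ; . A ;], [Y → ; ; .] }  — shift, reduce
  I16: { [Y → ; A . ;] }  — shift
  I17: { [Y → ; A ; .] }  — reduce

I5 contains complete items [B → num .], [Y → num .] — reduce-reduce conflict.

Answer: Yes — I5: [B → num .] vs [Y → num .]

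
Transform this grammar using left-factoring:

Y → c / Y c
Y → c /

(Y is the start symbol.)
Y → c / Y'
Y' → Y c
Y' → ε

Left-factoring transforms A → αβ₁ | αβ₂ into A → αA' and A' → β₁ | β₂
(α is the longest common prefix among the alternatives). Repeat until
no nonterminal has two alternatives with a common prefix.

Round 1: Y has alternatives sharing prefix 'c /'. Introduce Y': Y → c / Y'
  Add: Y' → Y c
  Add: Y' → ε

No remaining common prefixes — done.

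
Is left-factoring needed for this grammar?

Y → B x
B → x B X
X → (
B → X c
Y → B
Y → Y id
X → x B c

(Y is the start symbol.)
Left-factoring is needed when two productions for the same non-terminal
share a common prefix on the right-hand side.

Productions for Y:
  Y → B x
  Y → B
  Y → Y id
Productions for B:
  B → x B X
  B → X c
Productions for X:
  X → (
  X → x B c

Found common prefix 'B' in productions for Y

Answer: Yes, Y has productions with common prefix 'B'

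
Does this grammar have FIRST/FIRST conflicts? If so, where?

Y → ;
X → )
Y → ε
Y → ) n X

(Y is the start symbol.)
No FIRST/FIRST conflicts.

A FIRST/FIRST conflict occurs when two productions N → α and N → β for the same non-terminal have FIRST(α) ∩ FIRST(β) ≠ ∅ (with ε ∈ FIRST of a nullable right-hand side, so two nullable alternatives also conflict).

Productions for Y:
  Y → ;: FIRST = { ';' }
  Y → ε: FIRST = { ε }
  Y → ) n X: FIRST = { ')' }
X has only one production, so no FIRST/FIRST conflict is possible there.

All alternatives of each non-terminal have pairwise disjoint FIRST sets.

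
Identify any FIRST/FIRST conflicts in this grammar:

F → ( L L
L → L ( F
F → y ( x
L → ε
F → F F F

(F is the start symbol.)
Yes. F → '(' L L / F → F F F on { '(' }; F → y '(' x / F → F F F on { 'y' }

A FIRST/FIRST conflict occurs when two productions N → α and N → β for the same non-terminal have FIRST(α) ∩ FIRST(β) ≠ ∅ (with ε ∈ FIRST of a nullable right-hand side, so two nullable alternatives also conflict).

FIRST sets of the non-terminals at (or reachable through a nullable prefix from) the front of some alternative:
  FIRST(F) = { '(', 'y' }
  FIRST(L) = { '(', ε }

Productions for F:
  F → ( L L: FIRST = { '(' }
  F → y ( x: FIRST = { 'y' }
  F → F F F: FIRST = { '(', 'y' }
Productions for L:
  L → L ( F: FIRST = { '(' }
  L → ε: FIRST = { ε }

Conflict for F: F → ( L L and F → F F F
  Overlap: { '(' }
Conflict for F: F → y ( x and F → F F F
  Overlap: { 'y' }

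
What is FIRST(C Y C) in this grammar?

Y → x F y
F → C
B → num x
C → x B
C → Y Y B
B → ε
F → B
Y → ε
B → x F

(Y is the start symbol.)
{ 'num', 'x', ε }

FIRST sets of the non-terminals involved (from the grammar, by fixed-point iteration):
  FIRST(C) = { 'num', 'x', ε }
  FIRST(Y) = { 'x', ε }

To compute FIRST(C Y C), process the symbols left to right:
Symbol C is a non-terminal. Add FIRST(C) \ {ε} = { 'num', 'x' }
C is nullable (ε ∈ FIRST(C)), continue to the next symbol.
Symbol Y is a non-terminal. Add FIRST(Y) \ {ε} = { 'x' }
Y is nullable (ε ∈ FIRST(Y)), continue to the next symbol.
Symbol C is a non-terminal. Add FIRST(C) \ {ε} = { 'num', 'x' }
C is nullable (ε ∈ FIRST(C)), continue to the next symbol.
All symbols are nullable, so ε is in the result.
FIRST(C Y C) = { 'num', 'x', ε }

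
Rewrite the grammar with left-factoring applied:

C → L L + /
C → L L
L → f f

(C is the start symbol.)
C → L L C'
C' → + /
C' → ε
L → f f

Left-factoring transforms A → αβ₁ | αβ₂ into A → αA' and A' → β₁ | β₂
(α is the longest common prefix among the alternatives). Repeat until
no nonterminal has two alternatives with a common prefix.

Round 1: C has alternatives sharing prefix 'L L'. Introduce C': C → L L C'
  Add: C' → + /
  Add: C' → ε

No remaining common prefixes — done.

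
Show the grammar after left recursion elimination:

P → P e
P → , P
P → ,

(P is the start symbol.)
P is directly left-recursive. The standard transformation for
  A → A α₁ | ... | A α_m | β₁ | ... | β_n
is
  A  → β₁ A' | ... | β_n A'
  A' → α₁ A' | ... | α_m A' | ε

P → , P becomes P → , P P'
P → , becomes P → , P'
P → P e becomes P' → e P'
Add P' → ε

Resulting grammar:
P → , P P'
P → , P'
P' → e P'
P' → ε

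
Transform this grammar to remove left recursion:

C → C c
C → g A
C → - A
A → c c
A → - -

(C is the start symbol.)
C is directly left-recursive. The standard transformation for
  A → A α₁ | ... | A α_m | β₁ | ... | β_n
is
  A  → β₁ A' | ... | β_n A'
  A' → α₁ A' | ... | α_m A' | ε

C → g A becomes C → g A C'
C → - A becomes C → - A C'
C → C c becomes C' → c C'
Add C' → ε

Productions for other non-terminals are unchanged:
  A → c c
  A → - -

Resulting grammar:
C → g A C'
C → - A C'
C' → c C'
C' → ε
A → c c
A → - -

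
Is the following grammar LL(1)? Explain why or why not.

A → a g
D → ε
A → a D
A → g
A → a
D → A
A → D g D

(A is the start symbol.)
No. Predict set conflict for A: { 'a' }

Relevant sets:
  FIRST(D) = { 'a', 'g', ε }
  FIRST(A) = { 'a', 'g' }
  FOLLOW(D) = { $, 'g' }

For A:
  PREDICT(A → a g) = { 'a' }
  PREDICT(A → a D) = { 'a' }
  PREDICT(A → g) = { 'g' }
  PREDICT(A → a) = { 'a' }
  PREDICT(A → D g D) = { 'a', 'g' }
For D:
  PREDICT(D → ε) = { $, 'g' }
  PREDICT(D → A) = { 'a', 'g' }

Conflict found: Predict set conflict for A: { 'a' }
The grammar is NOT LL(1).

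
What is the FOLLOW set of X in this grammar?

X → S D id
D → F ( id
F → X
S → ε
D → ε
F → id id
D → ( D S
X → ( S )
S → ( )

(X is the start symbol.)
{ $, '(' }

X is the start symbol, so $ ∈ FOLLOW(X).
In F → X: X is at the end, add FOLLOW(F)

The FOLLOW sets referred to above (computed the same way, to a fixed point):
  FOLLOW(F) = { '(' }

Taking the union: FOLLOW(X) = { $, '(' }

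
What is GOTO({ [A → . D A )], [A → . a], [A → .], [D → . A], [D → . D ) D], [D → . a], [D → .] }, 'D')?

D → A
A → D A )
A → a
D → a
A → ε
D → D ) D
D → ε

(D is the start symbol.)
{ [A → . D A )], [A → . a], [A → .], [A → D . A )], [D → . A], [D → . D ) D], [D → . a], [D → .], [D → D . ) D] }

GOTO(I, 'D') = CLOSURE({ [A → αX.β] : [A → α.Xβ] ∈ I, X = 'D' })

Items with dot before 'D', with the dot advanced:
  [A → . D A )] → [A → D . A )]
  [D → . D ) D] → [D → D . ) D]
Closure of the advanced items:
  [A → D . A )] has the dot before A: add [A → . D A )], [A → . a], [A → .]
  [A → . D A )] has the dot before D: add [D → . A], [D → . a], [D → . D ) D], [D → .]

GOTO = { [A → . D A )], [A → . a], [A → .], [A → D . A )], [D → . A], [D → . D ) D], [D → . a], [D → .], [D → D . ) D] }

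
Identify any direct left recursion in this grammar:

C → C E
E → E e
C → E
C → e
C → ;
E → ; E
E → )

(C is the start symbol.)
Direct left recursion occurs when N → N α for some non-terminal N (the right-hand side begins with the left-hand side itself).

C → C E: LEFT RECURSIVE (starts with C)
E → E e: LEFT RECURSIVE (starts with E)
C → E: starts with E
C → e: starts with e
C → ;: starts with ';'
E → ; E: starts with ';'
E → ): starts with ')'

The grammar has direct left recursion on: C, E.

Answer: Yes, C, E are left-recursive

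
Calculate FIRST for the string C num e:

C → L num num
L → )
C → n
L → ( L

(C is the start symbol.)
{ '(', ')', 'n' }

FIRST sets of the non-terminals involved (from the grammar, by fixed-point iteration):
  FIRST(C) = { '(', ')', 'n' }

To compute FIRST(C num e), process the symbols left to right:
Symbol C is a non-terminal. Add FIRST(C) \ {ε} = { '(', ')', 'n' }
C is not nullable (ε ∉ FIRST(C)), so stop here.
FIRST(C num e) = { '(', ')', 'n' }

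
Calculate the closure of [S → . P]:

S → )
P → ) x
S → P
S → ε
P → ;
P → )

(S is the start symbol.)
To compute CLOSURE, for each item [A → α.Bβ] where B is a non-terminal, add [B → .γ] for all productions B → γ; repeat for the newly added items until nothing changes.

Start with: [S → . P]
  [S → . P] has the dot before P: add [P → . ) x], [P → . ;], [P → . )]
No further items can be added.

CLOSURE = { [P → . ) x], [P → . )], [P → . ;], [S → . P] }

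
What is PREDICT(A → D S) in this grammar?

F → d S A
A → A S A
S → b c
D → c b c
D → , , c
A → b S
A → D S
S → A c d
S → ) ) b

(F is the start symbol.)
{ ',', 'c' }

PREDICT(A → D S) = (FIRST(RHS) \ {ε}) ∪ (FOLLOW(A) if ε ∈ FIRST(RHS), i.e. RHS ⇒* ε)
FIRST(D) = { ',', 'c' }
FIRST(D S) = { ',', 'c' }
ε ∉ FIRST(D S), so FOLLOW(A) is not added.
PREDICT(A → D S) = { ',', 'c' }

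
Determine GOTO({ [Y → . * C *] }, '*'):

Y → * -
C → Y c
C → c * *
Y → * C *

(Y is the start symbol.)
{ [C → . Y c], [C → . c * *], [Y → * . C *], [Y → . * -], [Y → . * C *] }

GOTO(I, '*') = CLOSURE({ [A → αX.β] : [A → α.Xβ] ∈ I, X = '*' })

Items with dot before '*', with the dot advanced:
  [Y → . * C *] → [Y → * . C *]
Closure of the advanced items:
  [Y → * . C *] has the dot before C: add [C → . Y c], [C → . c * *]
  [C → . Y c] has the dot before Y: add [Y → . * -], [Y → . * C *]

GOTO = { [C → . Y c], [C → . c * *], [Y → * . C *], [Y → . * -], [Y → . * C *] }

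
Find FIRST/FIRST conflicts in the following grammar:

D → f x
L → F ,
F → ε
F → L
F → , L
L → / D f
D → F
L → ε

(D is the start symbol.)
Yes. L → F ',' / L → '/' D f on { '/' }; F → ε / F → L on { ε }; F → L / F → ',' L on { ',' }

A FIRST/FIRST conflict occurs when two productions N → α and N → β for the same non-terminal have FIRST(α) ∩ FIRST(β) ≠ ∅ (with ε ∈ FIRST of a nullable right-hand side, so two nullable alternatives also conflict).

FIRST sets of the non-terminals at (or reachable through a nullable prefix from) the front of some alternative:
  FIRST(F) = { ',', '/', ε }
  FIRST(L) = { ',', '/', ε }

Productions for D:
  D → f x: FIRST = { 'f' }
  D → F: FIRST = { ',', '/', ε }
Productions for L:
  L → F ,: FIRST = { ',', '/' }
  L → / D f: FIRST = { '/' }
  L → ε: FIRST = { ε }
Productions for F:
  F → ε: FIRST = { ε }
  F → L: FIRST = { ',', '/', ε }
  F → , L: FIRST = { ',' }

Conflict for L: L → F , and L → / D f
  Overlap: { '/' }
Conflict for F: F → ε and F → L
  Overlap: { ε }
Conflict for F: F → L and F → , L
  Overlap: { ',' }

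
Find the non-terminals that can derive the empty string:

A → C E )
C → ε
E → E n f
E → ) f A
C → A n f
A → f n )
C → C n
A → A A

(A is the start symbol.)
{ 'C' }

A non-terminal is nullable if it can derive ε (the empty string): either it has an ε-production, or it has a production whose right-hand side consists entirely of nullable non-terminals.

ε-productions: C → ε
So C is immediately nullable.
No further non-terminal can be added: every production for the remaining non-terminals contains a terminal or a non-nullable non-terminal.
Nullable = { 'C' }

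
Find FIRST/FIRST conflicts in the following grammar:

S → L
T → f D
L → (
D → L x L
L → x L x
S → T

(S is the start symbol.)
FIRST sets of the non-terminals at (or reachable through a nullable prefix from) the front of some alternative:
  FIRST(L) = { '(', 'x' }
  FIRST(T) = { 'f' }

Productions for S:
  S → L: FIRST = { '(', 'x' }
  S → T: FIRST = { 'f' }
Productions for L:
  L → (: FIRST = { '(' }
  L → x L x: FIRST = { 'x' }
T, D have only one production, so no FIRST/FIRST conflict is possible there.

All alternatives of each non-terminal have pairwise disjoint FIRST sets.

Answer: No FIRST/FIRST conflicts.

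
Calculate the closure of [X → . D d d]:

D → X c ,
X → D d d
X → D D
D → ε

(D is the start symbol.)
{ [D → . X c ,], [D → .], [X → . D D], [X → . D d d] }

Start with: [X → . D d d]
  [X → . D d d] has the dot before D: add [D → . X c ,], [D → .]
  [D → . X c ,] has the dot before X: add [X → . D D]
No further items can be added.

CLOSURE = { [D → . X c ,], [D → .], [X → . D D], [X → . D d d] }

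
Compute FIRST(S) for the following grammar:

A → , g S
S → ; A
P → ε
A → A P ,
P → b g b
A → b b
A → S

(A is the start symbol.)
{ ';' }

To compute FIRST(S), examine every production with S on the left-hand side, reading each right-hand side left to right until a non-nullable symbol is reached.

From S → ; A:
  - ';' is a terminal: add ';' and stop

Collecting: FIRST(S) = { ';' }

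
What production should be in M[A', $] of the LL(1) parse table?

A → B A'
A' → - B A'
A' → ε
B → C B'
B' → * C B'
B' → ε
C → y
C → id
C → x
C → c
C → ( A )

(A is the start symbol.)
A' → ε

To find M[A', $], we find productions for A' where $ is in the predict set (PREDICT(N → α) = (FIRST(α) \ {ε}) ∪ (FOLLOW(N) if α ⇒* ε)).

Relevant sets:
  FOLLOW(A') = { $, ')' }

A' → - B A': PREDICT = { '-' }
A' → ε: PREDICT = { $, ')' }
  $ is in predict set, so this production goes in M[A', $]

M[A', $] = A' → ε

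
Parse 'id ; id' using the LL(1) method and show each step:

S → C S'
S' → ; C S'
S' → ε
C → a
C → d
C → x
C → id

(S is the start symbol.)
Stack is shown with the top on the left.

Stack     Input      Action
---------------------------
S $       id ; id $  output S → C S'
C S' $    id ; id $  output C → id
id S' $   id ; id $  match 'id'
S' $      ; id $     output S' → ; C S'
; C S' $  ; id $     match ';'
C S' $    id $       output C → id
id S' $   id $       match 'id'
S' $      $          output S' → ε
$         $          accept

The string is accepted.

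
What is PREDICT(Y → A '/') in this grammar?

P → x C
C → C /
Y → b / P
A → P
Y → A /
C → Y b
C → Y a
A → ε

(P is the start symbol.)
PREDICT(Y → A '/') = (FIRST(RHS) \ {ε}) ∪ (FOLLOW(Y) if ε ∈ FIRST(RHS), i.e. RHS ⇒* ε)
FIRST(A) = { 'x', ε }
FIRST(A '/') = { '/', 'x' }
ε ∉ FIRST(A '/'), so FOLLOW(Y) is not added.
PREDICT(Y → A '/') = { '/', 'x' }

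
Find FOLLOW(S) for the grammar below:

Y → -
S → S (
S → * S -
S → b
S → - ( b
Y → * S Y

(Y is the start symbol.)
{ '(', '*', '-' }

To compute FOLLOW(S), find every occurrence of S on a right-hand side N → α S β: add FIRST(β) \ {ε}, and if β is empty or nullable also add FOLLOW(N). Iterate to a fixed point.

In S → S (: S is followed by '(', add FIRST('(') \ {ε} = { '(' }
In S → * S -: S is followed by '-', add FIRST('-') \ {ε} = { '-' }
In Y → * S Y: S is followed by Y, add FIRST(Y) \ {ε} = { '*', '-' }

Taking the union: FOLLOW(S) = { '(', '*', '-' }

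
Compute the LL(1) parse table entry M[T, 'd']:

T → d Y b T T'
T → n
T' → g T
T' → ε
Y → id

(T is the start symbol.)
To find M[T, 'd'], we find productions for T where 'd' is in the predict set (PREDICT(N → α) = (FIRST(α) \ {ε}) ∪ (FOLLOW(N) if α ⇒* ε)).

T → d Y b T T': PREDICT = { 'd' }
  'd' is in predict set, so this production goes in M[T, 'd']
T → n: PREDICT = { 'n' }

M[T, 'd'] = T → d Y b T T'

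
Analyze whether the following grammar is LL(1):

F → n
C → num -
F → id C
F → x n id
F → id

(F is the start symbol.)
No. Predict set conflict for F: { 'id' }

A grammar is LL(1) if for each non-terminal N with multiple productions, the predict sets of those productions are pairwise disjoint, where PREDICT(N → α) = (FIRST(α) \ {ε}) ∪ (FOLLOW(N) if α ⇒* ε).

For F:
  PREDICT(F → n) = { 'n' }
  PREDICT(F → id C) = { 'id' }
  PREDICT(F → x n id) = { 'x' }
  PREDICT(F → id) = { 'id' }
C has a single production, so nothing to check there.

Conflict found: Predict set conflict for F: { 'id' }
The grammar is NOT LL(1).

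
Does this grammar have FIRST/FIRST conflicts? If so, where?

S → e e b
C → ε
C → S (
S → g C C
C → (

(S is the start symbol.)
FIRST sets of the non-terminals at (or reachable through a nullable prefix from) the front of some alternative:
  FIRST(S) = { 'e', 'g' }

Productions for S:
  S → e e b: FIRST = { 'e' }
  S → g C C: FIRST = { 'g' }
Productions for C:
  C → ε: FIRST = { ε }
  C → S (: FIRST = { 'e', 'g' }
  C → (: FIRST = { '(' }

All alternatives of each non-terminal have pairwise disjoint FIRST sets.

Answer: No FIRST/FIRST conflicts.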